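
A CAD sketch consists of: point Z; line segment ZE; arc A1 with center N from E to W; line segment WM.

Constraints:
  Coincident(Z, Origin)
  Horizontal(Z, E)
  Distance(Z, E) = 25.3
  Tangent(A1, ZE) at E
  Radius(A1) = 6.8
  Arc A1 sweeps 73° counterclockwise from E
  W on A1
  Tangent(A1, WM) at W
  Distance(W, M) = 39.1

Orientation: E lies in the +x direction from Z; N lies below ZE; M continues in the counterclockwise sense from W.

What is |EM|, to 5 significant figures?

45.856

Z is at the origin; ZE is horizontal with |ZE| = 25.3 and E on the +x side, so E = (25.300, 0.0000). Since A1 is tangent to ZE there, NE ⟂ ZE, so N = E + (0, -6.8) = (25.300, -6.8000). On A1, E sits at bearing 90° from N; a 73° counterclockwise sweep puts W at bearing 163°, so W = N + 6.8·(cos 163°, sin 163°) = (18.797, -4.8119). Since A1 is tangent to WM there, NW ⟂ WM, so WM runs along (−sin 163°, cos 163°); with |WM| = 39.1, M = (7.3654, -42.203). Then |EM| = |M − E| = 45.856.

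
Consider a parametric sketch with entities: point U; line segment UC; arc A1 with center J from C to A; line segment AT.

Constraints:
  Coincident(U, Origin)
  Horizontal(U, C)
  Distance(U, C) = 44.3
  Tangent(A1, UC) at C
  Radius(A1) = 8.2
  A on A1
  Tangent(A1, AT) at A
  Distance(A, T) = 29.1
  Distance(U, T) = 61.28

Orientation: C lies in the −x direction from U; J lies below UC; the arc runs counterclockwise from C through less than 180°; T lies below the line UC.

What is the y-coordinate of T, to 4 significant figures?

-38.22

U is at the origin; UC is horizontal with |UC| = 44.3 and C on the −x side, so C = (-44.30, 0.000). A1 meets UC tangentially, so JC is at right angles to UC, so J = C + (0, -8.2) = (-44.30, -8.200). Since JA ⟂ AT (tangency), |JT| = √(8.2² + 29.1²) = 30.23 regardless of where A sits on A1. So T lies on both circle(U, 61.28) and circle(J, 30.23); the below-UC intersection is T = (-47.90, -38.22). A is the foot of the tangent from T: A = (-52.40, -9.468).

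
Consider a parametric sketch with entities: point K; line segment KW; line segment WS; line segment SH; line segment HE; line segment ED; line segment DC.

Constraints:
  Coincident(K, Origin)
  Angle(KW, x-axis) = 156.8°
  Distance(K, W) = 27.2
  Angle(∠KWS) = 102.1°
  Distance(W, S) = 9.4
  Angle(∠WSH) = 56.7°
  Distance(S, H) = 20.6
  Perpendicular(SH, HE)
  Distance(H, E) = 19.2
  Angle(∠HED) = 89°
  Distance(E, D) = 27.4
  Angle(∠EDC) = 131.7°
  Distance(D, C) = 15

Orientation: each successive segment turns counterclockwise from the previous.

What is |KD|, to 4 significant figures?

42.67

K is at the origin; KW runs at 156.8° with length 27.2, so W = (-25.00, 10.72). ∠KWS = 102.1° gives WS at -125.3° from the x-axis; with |WS| = 9.4, S = (-30.43, 3.044). ∠WSH = 56.7° gives SH at -2.000° from the x-axis; with |SH| = 20.6, H = (-9.845, 2.325). The perpendicularity gives HE at right angles to SH, so HE runs at 88.00°; with |HE| = 19.2, E = (-9.175, 21.51). ∠HED = 89.0° gives ED at 179.0° from the x-axis; with |ED| = 27.4, D = (-36.57, 21.99). Then |KD| = |D − K| = 42.67.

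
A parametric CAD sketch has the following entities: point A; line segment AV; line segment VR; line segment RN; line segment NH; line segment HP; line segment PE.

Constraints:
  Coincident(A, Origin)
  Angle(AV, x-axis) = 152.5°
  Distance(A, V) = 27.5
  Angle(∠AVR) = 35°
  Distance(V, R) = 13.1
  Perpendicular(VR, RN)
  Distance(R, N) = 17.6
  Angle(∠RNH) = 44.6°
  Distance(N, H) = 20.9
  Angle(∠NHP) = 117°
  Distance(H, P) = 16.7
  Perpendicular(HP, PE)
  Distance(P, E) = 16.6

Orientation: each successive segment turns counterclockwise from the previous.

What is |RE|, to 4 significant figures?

10.12

A is at the origin; AV runs at 152.5° with length 27.5, so V = (-24.39, 12.70). ∠AVR = 35.0° gives VR at -62.50° from the x-axis; with |VR| = 13.1, R = (-18.34, 1.078). The perpendicularity gives RN at right angles to VR, so RN runs at 27.50°; with |RN| = 17.6, N = (-2.733, 9.205). ∠RNH = 44.6° gives NH at 162.9° from the x-axis; with |NH| = 20.9, H = (-22.71, 15.35). ∠NHP = 117.0° gives HP at -134.1° from the x-axis; with |HP| = 16.7, P = (-34.33, 3.358). HP is perpendicular to PE, so PE runs at -44.10°; with |PE| = 16.6, E = (-22.41, -8.194). Then |RE| = |E − R| = 10.12.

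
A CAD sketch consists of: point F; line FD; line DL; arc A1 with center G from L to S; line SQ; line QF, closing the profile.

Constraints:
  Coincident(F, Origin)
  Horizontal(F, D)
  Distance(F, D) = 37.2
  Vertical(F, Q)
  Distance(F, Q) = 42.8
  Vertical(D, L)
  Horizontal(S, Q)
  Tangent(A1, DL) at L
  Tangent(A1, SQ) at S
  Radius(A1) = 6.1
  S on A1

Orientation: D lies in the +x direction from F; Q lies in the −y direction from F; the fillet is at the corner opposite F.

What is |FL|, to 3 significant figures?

52.3

The virtual corner opposite F is at (37.2, -42.8). Tangency of A1 to DL means the radius GL is perpendicular to DL and since A1 is tangent to SQ there, GS ⟂ SQ, with radius 6.1, so the center G sits 6.1 in from both sides at G = (31.1, -36.7). That places the tangent points at L = (37.2, -36.7) on DL and S = (31.1, -42.8) on SQ. Then |FL| = |L − F| = 52.3.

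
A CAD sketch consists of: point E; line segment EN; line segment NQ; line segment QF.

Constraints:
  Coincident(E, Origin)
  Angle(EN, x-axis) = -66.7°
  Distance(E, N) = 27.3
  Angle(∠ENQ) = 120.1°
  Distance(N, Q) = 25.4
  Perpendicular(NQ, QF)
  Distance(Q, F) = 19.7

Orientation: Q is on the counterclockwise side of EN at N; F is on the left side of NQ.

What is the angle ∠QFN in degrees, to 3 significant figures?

52.2°

E is at the origin; EN runs at -66.7° with length 27.3, so N = 27.3·(cos -66.7°, sin -66.7°) = (10.8, -25.1). ∠ENQ = 120.1°, so NQ runs at -66.7° + (180° − 120.1°) = -6.80° from the x-axis; with |NQ| = 25.4, Q = N + 25.4·(cos -6.80°, sin -6.80°) = (36.0, -28.1). NQ ⟂ QF; with |QF| = 19.7 on the left of NQ, F = Q + 19.7·(0.118, 0.993) = (38.4, -8.52). Then cos ∠QFN = FQ·FN / (|FQ||FN|), giving 52.2°.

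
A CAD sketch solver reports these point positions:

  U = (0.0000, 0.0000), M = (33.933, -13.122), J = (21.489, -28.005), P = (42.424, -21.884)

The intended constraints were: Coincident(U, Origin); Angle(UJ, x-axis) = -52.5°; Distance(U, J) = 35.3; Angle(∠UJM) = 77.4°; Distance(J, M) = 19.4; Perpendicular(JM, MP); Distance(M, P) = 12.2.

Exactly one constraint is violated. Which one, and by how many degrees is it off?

Perpendicular(JM, MP) — off by 6.00°.

U = (0.00, 0.00) ✓; UJ at -52.50° ✓; |UJ| = 35.30 ✓; ∠UJM = 77.40° ✓; |JM| = 19.40 ✓; ∠(JM, MP) = 96.00° ✗; |MP| = 12.20 ✓.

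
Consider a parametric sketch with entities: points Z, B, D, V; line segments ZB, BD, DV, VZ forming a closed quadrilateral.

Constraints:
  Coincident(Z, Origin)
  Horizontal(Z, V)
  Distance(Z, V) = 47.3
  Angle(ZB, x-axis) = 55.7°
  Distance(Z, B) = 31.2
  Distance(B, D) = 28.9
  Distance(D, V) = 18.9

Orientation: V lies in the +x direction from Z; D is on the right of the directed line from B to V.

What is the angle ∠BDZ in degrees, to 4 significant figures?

65.92°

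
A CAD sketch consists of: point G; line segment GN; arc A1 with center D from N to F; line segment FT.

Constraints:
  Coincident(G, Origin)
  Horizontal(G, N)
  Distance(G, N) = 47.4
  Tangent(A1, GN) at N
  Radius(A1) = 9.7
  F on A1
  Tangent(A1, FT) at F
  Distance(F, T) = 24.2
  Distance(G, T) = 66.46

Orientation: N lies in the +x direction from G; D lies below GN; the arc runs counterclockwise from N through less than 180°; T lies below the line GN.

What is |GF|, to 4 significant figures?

43.62

Checks: ∠(DN, NG) = 90.00° ✓; |DF| = 9.700 ✓; ∠(DF, FT) = 90.00° ✓; |FT| = 24.20 ✓; |GT| = 66.46 ✓.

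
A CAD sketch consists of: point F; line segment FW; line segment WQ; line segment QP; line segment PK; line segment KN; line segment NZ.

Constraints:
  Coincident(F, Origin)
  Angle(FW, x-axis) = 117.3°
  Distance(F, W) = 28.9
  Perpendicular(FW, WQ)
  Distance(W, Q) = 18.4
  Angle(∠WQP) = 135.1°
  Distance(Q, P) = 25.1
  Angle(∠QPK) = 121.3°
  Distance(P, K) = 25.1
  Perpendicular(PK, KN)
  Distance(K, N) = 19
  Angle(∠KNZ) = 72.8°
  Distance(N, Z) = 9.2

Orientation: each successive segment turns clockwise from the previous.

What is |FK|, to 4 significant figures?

33.04

F is at the origin; FW runs at 117.3° with length 28.9, so W = (-13.25, 25.68). FW ⟂ WQ, so WQ runs at 27.30°; with |WQ| = 18.4, Q = (3.096, 34.12). ∠WQP = 135.1° gives QP at -17.60° from the x-axis; with |QP| = 25.1, P = (27.02, 26.53). ∠QPK = 121.3° gives PK at -76.30° from the x-axis; with |PK| = 25.1, K = (32.97, 2.145). Then |FK| = |K − F| = 33.04.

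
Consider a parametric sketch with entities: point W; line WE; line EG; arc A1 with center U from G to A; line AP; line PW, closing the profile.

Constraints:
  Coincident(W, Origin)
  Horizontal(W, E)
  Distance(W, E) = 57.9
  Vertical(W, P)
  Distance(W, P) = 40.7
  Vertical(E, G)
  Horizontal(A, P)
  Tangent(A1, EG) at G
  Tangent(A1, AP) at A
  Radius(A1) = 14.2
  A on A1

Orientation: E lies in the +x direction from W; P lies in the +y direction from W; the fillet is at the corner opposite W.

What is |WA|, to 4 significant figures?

59.72

W is at the origin; WE is horizontal with |WE| = 57.9 and E on the +x side, so E = (57.90, 0.000). W and P share the same x with |WP| = 40.7 and P on the +y side, so P = (0.000, 40.70). The virtual corner opposite W is at (57.90, 40.70). Tangency of A1 to EG means the radius UG is perpendicular to EG and the tangent condition forces UA to be normal to AP, with radius 14.2, so the center U sits 14.2 in from both sides at U = (43.70, 26.50). That places the tangent points at G = (57.90, 26.50) on EG and A = (43.70, 40.70) on AP. Then |WA| = |A − W| = 59.72.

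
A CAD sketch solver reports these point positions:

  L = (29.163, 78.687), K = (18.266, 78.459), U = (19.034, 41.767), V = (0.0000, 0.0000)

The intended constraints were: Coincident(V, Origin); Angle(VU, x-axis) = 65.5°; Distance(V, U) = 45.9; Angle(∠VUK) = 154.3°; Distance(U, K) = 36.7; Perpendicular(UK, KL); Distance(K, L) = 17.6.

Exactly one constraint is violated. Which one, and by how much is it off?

Distance(K, L) = 17.6 — off by 6.70.

V = (0.00, 0.00) ✓; VU at 65.50° ✓; |VU| = 45.90 ✓; ∠VUK = 154.3° ✓; |UK| = 36.70 ✓; ∠(UK, KL) = 90.00° ✓; |KL| = 10.90 ✗.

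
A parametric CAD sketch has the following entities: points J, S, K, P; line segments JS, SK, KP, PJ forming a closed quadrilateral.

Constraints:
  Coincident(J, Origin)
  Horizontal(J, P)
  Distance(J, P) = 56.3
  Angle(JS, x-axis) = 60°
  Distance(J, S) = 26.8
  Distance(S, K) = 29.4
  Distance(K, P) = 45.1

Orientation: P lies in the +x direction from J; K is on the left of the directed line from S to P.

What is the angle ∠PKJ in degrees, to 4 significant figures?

67.58°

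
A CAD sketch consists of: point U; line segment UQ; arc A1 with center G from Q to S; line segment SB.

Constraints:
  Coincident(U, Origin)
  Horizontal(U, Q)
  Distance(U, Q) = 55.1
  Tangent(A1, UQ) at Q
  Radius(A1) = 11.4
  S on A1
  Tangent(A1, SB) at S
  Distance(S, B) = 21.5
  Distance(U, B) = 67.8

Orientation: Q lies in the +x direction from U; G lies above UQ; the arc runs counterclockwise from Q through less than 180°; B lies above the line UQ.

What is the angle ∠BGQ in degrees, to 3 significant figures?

174°

U is at the origin; UQ is horizontal with |UQ| = 55.1 and Q on the +x side, so Q = (55.1, 0.00). Since A1 is tangent to UQ there, GQ ⟂ UQ, so G = Q + (0, 11.4) = (55.1, 11.4). Since GS ⟂ SB (tangency), |GB| = √(11.4² + 21.5²) = 24.3 regardless of where S sits on A1. So B lies on both circle(U, 67.8) and circle(G, 24.3); the above-UQ intersection is B = (57.7, 35.6). S is the foot of the tangent from B: S = (65.7, 15.6).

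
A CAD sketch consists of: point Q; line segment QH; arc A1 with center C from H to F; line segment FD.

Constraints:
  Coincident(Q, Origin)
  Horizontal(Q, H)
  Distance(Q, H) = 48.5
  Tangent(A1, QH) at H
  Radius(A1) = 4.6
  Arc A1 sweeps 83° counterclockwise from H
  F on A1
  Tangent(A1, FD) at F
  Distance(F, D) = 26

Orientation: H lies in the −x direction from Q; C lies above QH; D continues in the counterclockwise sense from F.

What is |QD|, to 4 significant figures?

50.52

On A1, H sits at bearing -90° from C; an 83° counterclockwise sweep puts F at bearing -7°, so F = C + 4.6·(cos -7°, sin -7°) = (-43.93, 4.039). Tangency of A1 to FD means the radius CF is perpendicular to FD, so FD runs along (−sin -7°, cos -7°); with |FD| = 26.0, D = (-40.77, 29.85). Then |QD| = |D − Q| = 50.52.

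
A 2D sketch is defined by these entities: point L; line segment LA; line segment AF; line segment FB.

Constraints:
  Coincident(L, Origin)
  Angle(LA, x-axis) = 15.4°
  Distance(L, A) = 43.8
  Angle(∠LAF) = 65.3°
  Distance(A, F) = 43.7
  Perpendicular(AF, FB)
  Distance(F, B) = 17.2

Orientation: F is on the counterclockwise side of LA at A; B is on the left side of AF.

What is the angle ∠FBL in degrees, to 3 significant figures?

132°

L is at the origin; LA runs at 15.4° with length 43.8, so A = 43.8·(cos 15.4°, sin 15.4°) = (42.2, 11.6). ∠LAF = 65.3°, so AF runs at 15.4° + (180° − 65.3°) = 130° from the x-axis; with |AF| = 43.7, F = A + 43.7·(cos 130°, sin 130°) = (14.1, 45.1). AF ⟂ FB; with |FB| = 17.2 on the left of AF, B = F + 17.2·(-0.765, -0.644) = (0.923, 34.0). Then cos ∠FBL = BF·BL / (|BF||BL|), giving 132°.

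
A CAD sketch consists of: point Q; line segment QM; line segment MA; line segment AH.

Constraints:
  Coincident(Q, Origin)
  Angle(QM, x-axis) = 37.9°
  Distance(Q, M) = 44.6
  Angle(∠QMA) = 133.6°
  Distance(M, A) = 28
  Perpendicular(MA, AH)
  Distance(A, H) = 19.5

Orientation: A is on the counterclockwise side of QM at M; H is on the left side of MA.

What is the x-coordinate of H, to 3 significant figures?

18.6

∠QMA = 133.6°, so MA runs at 37.9° + (180° − 133.6°) = 84.3° from the x-axis; with |MA| = 28.0, A = M + 28.0·(cos 84.3°, sin 84.3°) = (38.0, 55.3). MA is perpendicular to AH; with |AH| = 19.5 on the left of MA, H = A + 19.5·(-0.995, 0.0993) = (18.6, 57.2). So H.x = 18.6.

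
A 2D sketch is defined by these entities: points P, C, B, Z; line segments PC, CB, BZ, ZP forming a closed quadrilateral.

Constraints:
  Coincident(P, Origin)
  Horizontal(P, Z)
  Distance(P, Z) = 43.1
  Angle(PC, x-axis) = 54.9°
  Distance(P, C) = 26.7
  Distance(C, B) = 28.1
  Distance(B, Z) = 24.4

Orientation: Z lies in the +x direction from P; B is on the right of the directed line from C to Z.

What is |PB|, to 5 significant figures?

20.331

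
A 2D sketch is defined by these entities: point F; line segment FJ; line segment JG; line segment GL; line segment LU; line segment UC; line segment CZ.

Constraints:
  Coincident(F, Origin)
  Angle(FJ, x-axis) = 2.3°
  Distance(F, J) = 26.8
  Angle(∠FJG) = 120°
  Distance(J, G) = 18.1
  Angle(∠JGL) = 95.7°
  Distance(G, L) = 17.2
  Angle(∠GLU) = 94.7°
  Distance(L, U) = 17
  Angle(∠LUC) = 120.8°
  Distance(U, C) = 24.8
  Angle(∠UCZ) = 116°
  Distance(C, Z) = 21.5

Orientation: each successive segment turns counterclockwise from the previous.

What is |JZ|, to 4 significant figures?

18.95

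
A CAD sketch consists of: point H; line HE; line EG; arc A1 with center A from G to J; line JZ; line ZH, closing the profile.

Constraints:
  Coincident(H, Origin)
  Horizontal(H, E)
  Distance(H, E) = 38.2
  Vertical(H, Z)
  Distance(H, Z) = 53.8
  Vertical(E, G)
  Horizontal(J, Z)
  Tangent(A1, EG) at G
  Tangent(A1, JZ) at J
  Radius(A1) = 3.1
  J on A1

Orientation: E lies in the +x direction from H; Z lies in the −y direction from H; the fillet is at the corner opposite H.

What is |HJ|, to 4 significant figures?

64.24

The virtual corner opposite H is at (38.20, -53.80). Since A1 is tangent to EG there, AG ⟂ EG and tangency of A1 to JZ means the radius AJ is perpendicular to JZ, with radius 3.1, so the center A sits 3.1 in from both sides at A = (35.10, -50.70). That places the tangent points at G = (38.20, -50.70) on EG and J = (35.10, -53.80) on JZ. Then |HJ| = |J − H| = 64.24.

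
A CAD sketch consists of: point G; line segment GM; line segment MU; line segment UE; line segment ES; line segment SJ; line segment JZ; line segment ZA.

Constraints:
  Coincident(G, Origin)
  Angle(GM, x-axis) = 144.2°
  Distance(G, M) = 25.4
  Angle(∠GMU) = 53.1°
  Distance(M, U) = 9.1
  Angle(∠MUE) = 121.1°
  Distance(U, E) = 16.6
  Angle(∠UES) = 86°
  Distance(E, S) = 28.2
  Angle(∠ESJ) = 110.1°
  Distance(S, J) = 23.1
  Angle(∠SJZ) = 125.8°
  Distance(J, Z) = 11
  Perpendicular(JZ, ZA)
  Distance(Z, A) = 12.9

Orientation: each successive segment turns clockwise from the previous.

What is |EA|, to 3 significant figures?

30.5

G is at the origin; GM runs at 144.2° with length 25.4, so M = (-20.6, 14.9). ∠GMU = 53.1° gives MU at 17.3° from the x-axis; with |MU| = 9.1, U = (-11.9, 17.6). ∠MUE = 121.1° gives UE at -41.6° from the x-axis; with |UE| = 16.6, E = (0.501, 6.54). ∠UES = 86.0° gives ES at -136° from the x-axis; with |ES| = 28.2, S = (-19.6, -13.2). ∠ESJ = 110.1° gives SJ at 154° from the x-axis; with |SJ| = 23.1, J = (-40.5, -3.24). ∠SJZ = 125.8° gives JZ at 100° from the x-axis; with |JZ| = 11.0, Z = (-42.5, 7.58). JZ is perpendicular to ZA, so ZA runs at 10.3°; with |ZA| = 12.9, A = (-29.8, 9.89). Then |EA| = |A − E| = 30.5.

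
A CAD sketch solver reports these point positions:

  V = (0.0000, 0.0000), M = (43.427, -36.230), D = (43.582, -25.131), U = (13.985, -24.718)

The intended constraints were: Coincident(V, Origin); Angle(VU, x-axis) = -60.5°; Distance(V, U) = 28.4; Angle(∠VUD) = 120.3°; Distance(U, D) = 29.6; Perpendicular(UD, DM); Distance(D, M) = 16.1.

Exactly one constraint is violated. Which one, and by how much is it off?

Distance(D, M) = 16.1 — off by 5.00.

V = (0.00, 0.00) ✓; VU at -60.50° ✓; |VU| = 28.40 ✓; ∠VUD = 120.3° ✓; |UD| = 29.60 ✓; ∠(UD, DM) = 90.00° ✓; |DM| = 11.10 ✗.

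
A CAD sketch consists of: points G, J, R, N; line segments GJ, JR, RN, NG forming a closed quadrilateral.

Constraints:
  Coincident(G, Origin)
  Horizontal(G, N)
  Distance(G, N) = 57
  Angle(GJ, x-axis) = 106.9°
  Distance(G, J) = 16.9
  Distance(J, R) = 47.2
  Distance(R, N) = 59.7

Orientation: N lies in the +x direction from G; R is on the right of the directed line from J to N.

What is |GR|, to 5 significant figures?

30.376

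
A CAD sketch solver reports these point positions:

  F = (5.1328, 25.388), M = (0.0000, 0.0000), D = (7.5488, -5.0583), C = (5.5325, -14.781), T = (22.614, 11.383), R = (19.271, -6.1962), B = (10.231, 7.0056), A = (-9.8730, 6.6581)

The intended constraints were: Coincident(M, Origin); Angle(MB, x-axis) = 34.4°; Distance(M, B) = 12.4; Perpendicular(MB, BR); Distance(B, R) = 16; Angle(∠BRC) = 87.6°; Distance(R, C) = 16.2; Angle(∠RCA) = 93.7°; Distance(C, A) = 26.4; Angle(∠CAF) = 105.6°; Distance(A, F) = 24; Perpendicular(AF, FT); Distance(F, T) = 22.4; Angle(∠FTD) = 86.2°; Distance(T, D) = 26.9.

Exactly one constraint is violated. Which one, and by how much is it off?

Distance(T, D) = 26.9 — off by 4.60.

M = (0.00, 0.00) ✓; MB at 34.40° ✓; |MB| = 12.40 ✓; ∠(MB, BR) = 90.00° ✓; |BR| = 16.00 ✓; ∠BRC = 87.60° ✓; |RC| = 16.20 ✓; ∠RCA = 93.70° ✓; |CA| = 26.40 ✓; ∠CAF = 105.6° ✓; |AF| = 24.00 ✓; ∠(AF, FT) = 90.00° ✓; |FT| = 22.40 ✓; ∠FTD = 86.20° ✓; |TD| = 22.30 ✗.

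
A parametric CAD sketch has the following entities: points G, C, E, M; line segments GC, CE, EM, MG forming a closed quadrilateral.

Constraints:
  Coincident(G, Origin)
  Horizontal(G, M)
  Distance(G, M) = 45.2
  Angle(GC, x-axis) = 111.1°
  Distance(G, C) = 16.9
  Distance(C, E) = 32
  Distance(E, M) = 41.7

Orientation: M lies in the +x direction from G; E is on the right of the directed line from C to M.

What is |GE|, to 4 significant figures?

15.10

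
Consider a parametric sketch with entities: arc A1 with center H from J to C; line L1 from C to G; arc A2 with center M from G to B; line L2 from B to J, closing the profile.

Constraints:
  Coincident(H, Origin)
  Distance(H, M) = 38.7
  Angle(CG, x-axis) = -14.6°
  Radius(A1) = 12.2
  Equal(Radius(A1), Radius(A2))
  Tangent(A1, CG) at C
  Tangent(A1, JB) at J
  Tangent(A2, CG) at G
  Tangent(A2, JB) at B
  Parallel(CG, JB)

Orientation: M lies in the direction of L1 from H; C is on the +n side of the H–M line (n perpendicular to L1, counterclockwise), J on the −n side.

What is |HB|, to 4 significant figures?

40.58

The slot axis is L1's direction at -14.6°, so u = (cos -14.6°, sin -14.6°) = (0.9677, -0.2521) and n = (−sin -14.6°, cos -14.6°) = (0.2521, 0.9677). H is at the origin and M lies 38.7 along u from H, so M = 38.7·u = (37.45, -9.755). Tangency of A1 to both parallel lines with radius 12.2 puts C and J at H ± 12.2·n: C = (3.075, 11.81), J = (-3.075, -11.81). Equal radii place G and B the same way about M: G = M + 12.2·n = (40.53, 2.051), B = M − 12.2·n = (34.38, -21.56). Then |HB| = |B − H| = 40.58.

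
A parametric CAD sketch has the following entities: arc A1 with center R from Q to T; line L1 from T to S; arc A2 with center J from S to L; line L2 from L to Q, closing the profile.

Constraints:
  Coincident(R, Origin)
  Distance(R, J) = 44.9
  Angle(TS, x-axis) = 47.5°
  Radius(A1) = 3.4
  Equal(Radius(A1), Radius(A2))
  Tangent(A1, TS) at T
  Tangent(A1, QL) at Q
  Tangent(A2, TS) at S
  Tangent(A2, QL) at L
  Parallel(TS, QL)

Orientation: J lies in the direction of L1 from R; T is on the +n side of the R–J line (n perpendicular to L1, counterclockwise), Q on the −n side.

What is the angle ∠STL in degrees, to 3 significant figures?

8.61°

The slot axis is L1's direction at 47.5°, so u = (cos 47.5°, sin 47.5°) = (0.676, 0.737) and n = (−sin 47.5°, cos 47.5°) = (-0.737, 0.676). R is at the origin and J lies 44.9 along u from R, so J = 44.9·u = (30.3, 33.1). Tangency of A1 to both parallel lines with radius 3.4 puts T and Q at R ± 3.4·n: T = (-2.51, 2.30), Q = (2.51, -2.30). Equal radii place S and L the same way about J: S = J + 3.4·n = (27.8, 35.4), L = J − 3.4·n = (32.8, 30.8). Then cos ∠STL = TS·TL / (|TS||TL|), giving 8.61°.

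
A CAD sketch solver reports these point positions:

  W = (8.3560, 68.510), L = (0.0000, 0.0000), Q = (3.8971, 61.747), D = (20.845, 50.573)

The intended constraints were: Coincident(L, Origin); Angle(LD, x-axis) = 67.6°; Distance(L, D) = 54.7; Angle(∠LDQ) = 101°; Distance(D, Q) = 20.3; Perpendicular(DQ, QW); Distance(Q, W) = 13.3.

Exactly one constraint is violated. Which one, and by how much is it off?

Distance(Q, W) = 13.3 — off by 5.20.

L = (0.00, 0.00) ✓; LD at 67.60° ✓; |LD| = 54.70 ✓; ∠LDQ = 101.0° ✓; |DQ| = 20.30 ✓; ∠(DQ, QW) = 90.00° ✓; |QW| = 8.101 ✗.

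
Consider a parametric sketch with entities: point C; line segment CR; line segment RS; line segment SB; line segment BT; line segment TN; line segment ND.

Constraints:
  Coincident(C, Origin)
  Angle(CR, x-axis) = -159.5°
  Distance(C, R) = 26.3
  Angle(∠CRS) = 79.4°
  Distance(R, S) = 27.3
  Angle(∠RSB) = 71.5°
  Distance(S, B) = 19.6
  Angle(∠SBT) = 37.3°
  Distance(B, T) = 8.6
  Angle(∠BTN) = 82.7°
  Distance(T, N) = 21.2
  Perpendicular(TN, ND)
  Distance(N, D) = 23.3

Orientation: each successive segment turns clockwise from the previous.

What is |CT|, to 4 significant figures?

20.46

∠RSB = 71.5° gives SB at -8.600° from the x-axis; with |SB| = 19.6, B = (-9.949, 14.75). ∠SBT = 37.3° gives BT at -151.3° from the x-axis; with |BT| = 8.6, T = (-17.49, 10.62). Then |CT| = |T − C| = 20.46.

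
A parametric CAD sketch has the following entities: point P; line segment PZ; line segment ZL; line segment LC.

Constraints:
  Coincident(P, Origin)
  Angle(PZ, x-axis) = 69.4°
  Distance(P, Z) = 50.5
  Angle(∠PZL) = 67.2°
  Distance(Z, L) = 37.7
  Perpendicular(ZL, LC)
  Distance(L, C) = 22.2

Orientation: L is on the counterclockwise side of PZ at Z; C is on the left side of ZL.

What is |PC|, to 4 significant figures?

30.36

P is at the origin; PZ runs at 69.4° with length 50.5, so Z = 50.5·(cos 69.4°, sin 69.4°) = (17.77, 47.27). ∠PZL = 67.2°, so ZL runs at 69.4° + (180° − 67.2°) = 182.2° from the x-axis; with |ZL| = 37.7, L = Z + 37.7·(cos 182.2°, sin 182.2°) = (-19.90, 45.82). ZL is perpendicular to LC; with |LC| = 22.2 on the left of ZL, C = L + 22.2·(0.03839, -0.9993) = (-19.05, 23.64). Then |PC| = |C − P| = 30.36.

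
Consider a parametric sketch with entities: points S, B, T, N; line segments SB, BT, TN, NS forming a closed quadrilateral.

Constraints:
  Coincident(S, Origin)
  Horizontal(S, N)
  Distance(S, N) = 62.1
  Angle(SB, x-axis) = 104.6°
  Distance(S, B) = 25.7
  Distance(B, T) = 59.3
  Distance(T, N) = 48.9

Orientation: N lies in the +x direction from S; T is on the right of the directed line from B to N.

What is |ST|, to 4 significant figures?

34.86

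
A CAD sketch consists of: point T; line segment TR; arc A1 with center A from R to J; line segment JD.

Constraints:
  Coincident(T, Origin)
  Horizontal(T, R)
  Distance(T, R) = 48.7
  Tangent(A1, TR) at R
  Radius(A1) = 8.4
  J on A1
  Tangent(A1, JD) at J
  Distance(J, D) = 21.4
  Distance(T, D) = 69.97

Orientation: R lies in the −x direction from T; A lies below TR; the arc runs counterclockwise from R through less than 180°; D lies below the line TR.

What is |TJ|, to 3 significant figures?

56.4

Checks: |TR| = 48.70 ✓; |AJ| = 8.400 ✓; ∠(AJ, JD) = 90.00° ✓; |JD| = 21.40 ✓; |TD| = 69.97 ✓.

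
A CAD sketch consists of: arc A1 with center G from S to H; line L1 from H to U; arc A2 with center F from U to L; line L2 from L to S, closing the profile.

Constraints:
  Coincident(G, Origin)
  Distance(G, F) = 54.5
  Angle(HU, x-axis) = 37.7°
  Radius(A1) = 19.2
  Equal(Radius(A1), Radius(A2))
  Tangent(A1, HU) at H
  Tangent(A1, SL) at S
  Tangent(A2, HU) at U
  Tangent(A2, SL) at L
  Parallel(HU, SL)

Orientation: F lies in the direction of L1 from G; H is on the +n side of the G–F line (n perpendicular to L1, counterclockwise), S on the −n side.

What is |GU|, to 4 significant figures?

57.78

The slot axis is L1's direction at 37.7°, so u = (cos 37.7°, sin 37.7°) = (0.7912, 0.6115) and n = (−sin 37.7°, cos 37.7°) = (-0.6115, 0.7912). G is at the origin and F lies 54.5 along u from G, so F = 54.5·u = (43.12, 33.33). Tangency of A1 to both parallel lines with radius 19.2 puts H and S at G ± 19.2·n: H = (-11.74, 15.19), S = (11.74, -15.19). Equal radii place U and L the same way about F: U = F + 19.2·n = (31.38, 48.52), L = F − 19.2·n = (54.86, 18.14). Then |GU| = |U − G| = 57.78.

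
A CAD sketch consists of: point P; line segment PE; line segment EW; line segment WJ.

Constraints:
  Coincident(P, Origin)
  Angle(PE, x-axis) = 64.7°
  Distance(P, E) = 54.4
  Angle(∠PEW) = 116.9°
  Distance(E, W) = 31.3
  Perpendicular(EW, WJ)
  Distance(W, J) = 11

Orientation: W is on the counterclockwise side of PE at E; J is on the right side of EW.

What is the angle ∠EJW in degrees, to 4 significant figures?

70.64°

P is at the origin; PE runs at 64.7° with length 54.4, so E = 54.4·(cos 64.7°, sin 64.7°) = (23.25, 49.18). ∠PEW = 116.9°, so EW runs at 64.7° + (180° − 116.9°) = 127.8° from the x-axis; with |EW| = 31.3, W = E + 31.3·(cos 127.8°, sin 127.8°) = (4.064, 73.91). The perpendicularity gives WJ at right angles to EW; with |WJ| = 11.0 on the right of EW, J = W + 11.0·(0.7902, 0.6129) = (12.76, 80.66). Then cos ∠EJW = JE·JW / (|JE||JW|), giving 70.64°.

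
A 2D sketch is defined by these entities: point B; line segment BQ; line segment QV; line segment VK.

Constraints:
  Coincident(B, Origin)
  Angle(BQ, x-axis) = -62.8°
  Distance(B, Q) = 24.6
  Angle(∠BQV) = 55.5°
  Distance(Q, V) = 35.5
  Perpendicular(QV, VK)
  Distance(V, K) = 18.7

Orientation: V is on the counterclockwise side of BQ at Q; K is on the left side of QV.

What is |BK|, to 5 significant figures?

21.624

B is at the origin; BQ runs at -62.8° with length 24.6, so Q = 24.6·(cos -62.8°, sin -62.8°) = (11.245, -21.880). ∠BQV = 55.5°, so QV runs at -62.8° + (180° − 55.5°) = 61.700° from the x-axis; with |QV| = 35.5, V = Q + 35.5·(cos 61.700°, sin 61.700°) = (28.075, 9.3773). The perpendicularity gives VK at right angles to QV; with |VK| = 18.7 on the left of QV, K = V + 18.7·(-0.88048, 0.47409) = (11.610, 18.243). Then |BK| = |K − B| = 21.624.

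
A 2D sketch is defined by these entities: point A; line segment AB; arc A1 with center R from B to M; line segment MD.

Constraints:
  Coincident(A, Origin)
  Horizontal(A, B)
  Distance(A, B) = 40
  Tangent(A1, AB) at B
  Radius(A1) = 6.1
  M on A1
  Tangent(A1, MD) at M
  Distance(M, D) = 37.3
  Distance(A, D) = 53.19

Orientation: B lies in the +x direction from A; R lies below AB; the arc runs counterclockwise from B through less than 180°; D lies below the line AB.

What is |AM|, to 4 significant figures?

34.39

Checks: |AB| = 40.00 ✓; |RM| = 6.100 ✓; ∠(RM, MD) = 90.00° ✓; |MD| = 37.30 ✓; |AD| = 53.19 ✓.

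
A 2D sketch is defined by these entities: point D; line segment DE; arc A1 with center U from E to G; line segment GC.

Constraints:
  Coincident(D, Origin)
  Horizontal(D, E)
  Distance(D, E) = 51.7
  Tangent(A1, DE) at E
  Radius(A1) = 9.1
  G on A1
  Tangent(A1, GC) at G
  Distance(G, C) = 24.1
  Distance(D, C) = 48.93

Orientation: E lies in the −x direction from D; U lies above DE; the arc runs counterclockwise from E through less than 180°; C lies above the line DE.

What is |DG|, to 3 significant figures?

43.4

Checks: D = (0.00, 0.00) ✓; |UG| = 9.100 ✓; ∠(UG, GC) = 90.00° ✓; |GC| = 24.10 ✓; |DC| = 48.93 ✓.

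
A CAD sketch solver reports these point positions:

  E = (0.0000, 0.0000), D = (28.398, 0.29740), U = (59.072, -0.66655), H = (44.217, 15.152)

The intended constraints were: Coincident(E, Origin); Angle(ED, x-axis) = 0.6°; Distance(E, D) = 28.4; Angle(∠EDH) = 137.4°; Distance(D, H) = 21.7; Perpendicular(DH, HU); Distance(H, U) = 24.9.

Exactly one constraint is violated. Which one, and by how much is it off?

Distance(H, U) = 24.9 — off by 3.20.

E = (0.00, 0.00) ✓; ED at 0.6000° ✓; |ED| = 28.40 ✓; ∠EDH = 137.4° ✓; |DH| = 21.70 ✓; ∠(DH, HU) = 90.00° ✓; |HU| = 21.70 ✗.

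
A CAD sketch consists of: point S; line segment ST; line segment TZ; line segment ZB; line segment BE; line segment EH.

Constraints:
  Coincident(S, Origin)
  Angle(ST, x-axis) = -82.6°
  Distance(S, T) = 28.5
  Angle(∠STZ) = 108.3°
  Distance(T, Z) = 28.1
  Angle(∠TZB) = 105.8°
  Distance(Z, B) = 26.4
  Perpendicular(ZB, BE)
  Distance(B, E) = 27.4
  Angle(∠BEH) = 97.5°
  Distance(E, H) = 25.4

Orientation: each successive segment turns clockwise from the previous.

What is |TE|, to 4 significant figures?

34.05

S is at the origin; ST runs at -82.6° with length 28.5, so T = (3.671, -28.26). ∠STZ = 108.3° gives TZ at -154.3° from the x-axis; with |TZ| = 28.1, Z = (-21.65, -40.45). ∠TZB = 105.8° gives ZB at 131.5° from the x-axis; with |ZB| = 26.4, B = (-39.14, -20.68). ZB ⟂ BE, so BE runs at 41.50°; with |BE| = 27.4, E = (-18.62, -2.520). Then |TE| = |E − T| = 34.05.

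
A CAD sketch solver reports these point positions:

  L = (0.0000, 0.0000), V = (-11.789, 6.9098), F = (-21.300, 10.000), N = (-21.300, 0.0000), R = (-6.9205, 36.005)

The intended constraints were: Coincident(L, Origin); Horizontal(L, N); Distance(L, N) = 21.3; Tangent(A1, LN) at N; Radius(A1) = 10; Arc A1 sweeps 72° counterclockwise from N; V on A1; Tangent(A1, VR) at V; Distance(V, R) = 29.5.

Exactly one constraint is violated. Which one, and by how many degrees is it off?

Tangent(A1, VR) at V — off by 8.50°.

L = (0.00, 0.00) ✓; L.y = 0.00, N.y = 0.00 ✓; |LN| = 21.30 ✓; ∠(FN, NL) = 90.00° ✓; |FN| = 10.00 ✓; bearing(F→V) − bearing(F→N) = 72.00° ✓; |FV| = 10.00 ✓; ∠(FV, VR) = 81.50° ✗; |VR| = 29.50 ✓.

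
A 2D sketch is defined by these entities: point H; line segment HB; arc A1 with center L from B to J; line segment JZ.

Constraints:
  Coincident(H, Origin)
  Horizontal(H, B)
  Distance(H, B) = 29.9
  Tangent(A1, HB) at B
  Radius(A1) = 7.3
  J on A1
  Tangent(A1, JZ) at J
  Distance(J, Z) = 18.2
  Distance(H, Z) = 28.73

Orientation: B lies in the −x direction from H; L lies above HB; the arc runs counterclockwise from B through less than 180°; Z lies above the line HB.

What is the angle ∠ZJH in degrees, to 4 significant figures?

86.13°

H is at the origin; HB is horizontal with |HB| = 29.9 and B on the −x side, so B = (-29.90, 0.000). The tangent condition forces LB to be normal to HB, so L = B + (0, 7.3) = (-29.90, 7.300). Since LJ ⟂ JZ (tangency), |LZ| = √(7.3² + 18.2²) = 19.61 regardless of where J sits on A1. So Z lies on both circle(H, 28.73) and circle(L, 19.61); the above-HB intersection is Z = (-17.69, 22.64). J is the foot of the tangent from Z: J = (-22.91, 5.206).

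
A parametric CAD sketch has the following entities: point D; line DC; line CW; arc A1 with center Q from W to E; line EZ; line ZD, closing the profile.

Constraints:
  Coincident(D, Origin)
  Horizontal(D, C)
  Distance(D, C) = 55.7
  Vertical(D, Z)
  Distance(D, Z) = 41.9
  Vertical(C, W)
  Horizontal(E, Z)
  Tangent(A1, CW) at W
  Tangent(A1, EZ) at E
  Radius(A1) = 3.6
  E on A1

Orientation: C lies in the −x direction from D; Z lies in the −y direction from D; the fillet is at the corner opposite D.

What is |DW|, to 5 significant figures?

67.597

D is at the origin; D and C share the same y with |DC| = 55.7 and C on the −x side, so C = (-55.700, 0.0000). D and Z share the same x with |DZ| = 41.9 and Z on the −y side, so Z = (0.0000, -41.900). The virtual corner opposite D is at (-55.700, -41.900). A1 meets CW tangentially, so QW is at right angles to CW and the tangent condition forces QE to be normal to EZ, with radius 3.6, so the center Q sits 3.6 in from both sides at Q = (-52.100, -38.300). That places the tangent points at W = (-55.700, -38.300) on CW and E = (-52.100, -41.900) on EZ. Then |DW| = |W − D| = 67.597.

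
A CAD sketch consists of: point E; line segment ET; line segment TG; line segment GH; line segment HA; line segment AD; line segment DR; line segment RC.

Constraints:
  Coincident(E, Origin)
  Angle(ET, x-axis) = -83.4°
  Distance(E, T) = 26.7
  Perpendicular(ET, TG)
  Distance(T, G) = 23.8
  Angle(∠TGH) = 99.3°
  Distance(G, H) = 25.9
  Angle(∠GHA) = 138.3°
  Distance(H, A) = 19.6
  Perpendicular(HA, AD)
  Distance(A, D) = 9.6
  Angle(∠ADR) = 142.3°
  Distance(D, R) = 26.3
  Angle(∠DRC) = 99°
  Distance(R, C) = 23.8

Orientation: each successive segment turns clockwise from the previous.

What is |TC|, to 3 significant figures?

21.3

∠ADR = 142.3° gives DR at -63.5° from the x-axis; with |DR| = 26.3, R = (1.24, -14.4). ∠DRC = 99.0° gives RC at -144° from the x-axis; with |RC| = 23.8, C = (-18.1, -28.2). Then |TC| = |C − T| = 21.3.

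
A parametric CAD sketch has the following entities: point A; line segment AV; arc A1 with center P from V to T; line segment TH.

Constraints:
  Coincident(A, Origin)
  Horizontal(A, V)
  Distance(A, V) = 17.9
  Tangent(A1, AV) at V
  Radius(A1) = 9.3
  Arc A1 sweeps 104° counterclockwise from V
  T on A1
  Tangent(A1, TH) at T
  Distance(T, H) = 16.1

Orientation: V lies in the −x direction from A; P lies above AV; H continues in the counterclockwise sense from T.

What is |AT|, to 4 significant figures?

14.57

A is at the origin; A and V share the same y with |AV| = 17.9 and V on the −x side, so V = (-17.90, 0.000). A1 meets AV tangentially, so PV is at right angles to AV, so P = V + (0, 9.3) = (-17.90, 9.300). On A1, V sits at bearing -90° from P; a 104° counterclockwise sweep puts T at bearing 14°, so T = P + 9.3·(cos 14°, sin 14°) = (-8.876, 11.55). Then |AT| = |T − A| = 14.57.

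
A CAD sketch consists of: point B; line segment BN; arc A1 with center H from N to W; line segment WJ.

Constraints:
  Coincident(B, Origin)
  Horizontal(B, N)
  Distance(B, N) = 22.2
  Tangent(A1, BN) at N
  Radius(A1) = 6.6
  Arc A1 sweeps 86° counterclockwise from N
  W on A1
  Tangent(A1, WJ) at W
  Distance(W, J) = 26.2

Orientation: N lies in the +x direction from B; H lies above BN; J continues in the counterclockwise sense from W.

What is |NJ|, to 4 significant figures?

33.35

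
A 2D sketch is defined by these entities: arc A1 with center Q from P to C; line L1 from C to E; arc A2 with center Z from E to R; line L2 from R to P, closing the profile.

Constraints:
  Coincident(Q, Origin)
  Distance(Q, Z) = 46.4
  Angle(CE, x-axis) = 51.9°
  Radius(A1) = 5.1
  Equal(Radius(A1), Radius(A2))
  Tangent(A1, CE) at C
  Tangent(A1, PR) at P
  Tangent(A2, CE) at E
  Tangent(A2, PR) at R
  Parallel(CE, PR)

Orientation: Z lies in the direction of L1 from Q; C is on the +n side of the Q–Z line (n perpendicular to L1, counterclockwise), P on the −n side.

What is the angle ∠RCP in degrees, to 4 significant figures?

77.60°

The slot axis is L1's direction at 51.9°, so u = (cos 51.9°, sin 51.9°) = (0.6170, 0.7869) and n = (−sin 51.9°, cos 51.9°) = (-0.7869, 0.6170). Q is at the origin and Z lies 46.4 along u from Q, so Z = 46.4·u = (28.63, 36.51). Tangency of A1 to both parallel lines with radius 5.1 puts C and P at Q ± 5.1·n: C = (-4.013, 3.147), P = (4.013, -3.147). Equal radii place E and R the same way about Z: E = Z + 5.1·n = (24.62, 39.66), R = Z − 5.1·n = (32.64, 33.37). Then cos ∠RCP = CR·CP / (|CR||CP|), giving 77.60°.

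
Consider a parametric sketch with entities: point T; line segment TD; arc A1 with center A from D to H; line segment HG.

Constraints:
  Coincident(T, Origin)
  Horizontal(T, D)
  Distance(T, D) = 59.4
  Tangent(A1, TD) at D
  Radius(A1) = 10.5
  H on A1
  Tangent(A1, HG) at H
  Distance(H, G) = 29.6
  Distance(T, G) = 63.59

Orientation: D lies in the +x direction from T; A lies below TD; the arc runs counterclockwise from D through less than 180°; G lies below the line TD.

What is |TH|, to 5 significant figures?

50.042

Checks: T.y = 0.00, D.y = 0.00 ✓; |AH| = 10.50 ✓; ∠(AH, HG) = 90.00° ✓; |HG| = 29.60 ✓; |TG| = 63.59 ✓.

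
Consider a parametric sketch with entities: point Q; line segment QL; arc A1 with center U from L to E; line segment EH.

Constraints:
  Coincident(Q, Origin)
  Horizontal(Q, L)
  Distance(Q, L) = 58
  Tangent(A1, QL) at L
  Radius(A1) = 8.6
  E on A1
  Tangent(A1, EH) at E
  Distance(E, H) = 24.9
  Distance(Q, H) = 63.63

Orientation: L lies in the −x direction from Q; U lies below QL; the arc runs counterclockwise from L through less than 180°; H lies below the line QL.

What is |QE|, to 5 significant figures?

66.753

Q is at the origin; QL is horizontal with |QL| = 58.0 and L on the −x side, so L = (-58.000, 0.0000). The tangent condition forces UL to be normal to QL, so U = L + (0, -8.6) = (-58.000, -8.6000). Since UE ⟂ EH (tangency), |UH| = √(8.6² + 24.9²) = 26.343 regardless of where E sits on A1. So H lies on both circle(Q, 63.63) and circle(U, 26.343); the below-QL intersection is H = (-53.436, -34.545). E is the foot of the tangent from H: E = (-65.520, -12.773).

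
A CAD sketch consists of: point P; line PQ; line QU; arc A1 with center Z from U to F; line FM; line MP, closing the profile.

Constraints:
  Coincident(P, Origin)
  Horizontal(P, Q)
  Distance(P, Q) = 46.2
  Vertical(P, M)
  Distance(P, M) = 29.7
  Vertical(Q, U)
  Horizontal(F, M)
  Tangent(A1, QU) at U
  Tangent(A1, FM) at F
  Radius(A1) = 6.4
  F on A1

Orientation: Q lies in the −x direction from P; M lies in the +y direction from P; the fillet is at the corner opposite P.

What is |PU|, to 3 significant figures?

51.7

P is at the origin; P and Q share the same y with |PQ| = 46.2 and Q on the −x side, so Q = (-46.2, 0.00). P and M share the same x with |PM| = 29.7 and M on the +y side, so M = (0.00, 29.7). The virtual corner opposite P is at (-46.2, 29.7). Tangency of A1 to QU means the radius ZU is perpendicular to QU and since A1 is tangent to FM there, ZF ⟂ FM, with radius 6.4, so the center Z sits 6.4 in from both sides at Z = (-39.8, 23.3). That places the tangent points at U = (-46.2, 23.3) on QU and F = (-39.8, 29.7) on FM. Then |PU| = |U − P| = 51.7.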